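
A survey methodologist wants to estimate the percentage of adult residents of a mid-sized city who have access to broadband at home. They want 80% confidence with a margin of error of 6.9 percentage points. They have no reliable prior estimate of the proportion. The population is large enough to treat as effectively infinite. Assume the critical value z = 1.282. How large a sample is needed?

With no prior estimate, use p = 0.5, giving p(1−p) = 0.25.
n = z²·p(1−p)/E² = 1.282² × 0.2500 / 0.069² = 1.6435 × 0.2500 / 0.004761 ≈ 86.30.
Rounding up gives n = 87.

87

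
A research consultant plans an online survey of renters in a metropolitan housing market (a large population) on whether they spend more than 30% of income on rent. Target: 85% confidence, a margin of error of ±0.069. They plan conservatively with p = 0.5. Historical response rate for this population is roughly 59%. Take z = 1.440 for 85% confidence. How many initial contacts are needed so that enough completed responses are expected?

Completed interviews needed: n₀ = 1.440² × 0.2500 / 0.069² ≈ 108.88 → 109.
At a 59% response rate, contacts needed = 109 / 0.59 ≈ 184.75 → 185.

185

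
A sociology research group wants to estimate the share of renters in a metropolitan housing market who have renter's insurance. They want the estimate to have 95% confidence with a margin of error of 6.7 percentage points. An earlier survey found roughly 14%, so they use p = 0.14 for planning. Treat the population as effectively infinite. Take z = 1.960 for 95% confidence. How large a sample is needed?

104

With p = 0.14, p(1−p) = 0.1204.
n = z²·p(1−p)/E² = 1.960² × 0.1204 / 0.067² = 3.8416 × 0.1204 / 0.004489 ≈ 103.04.
Rounding up gives n = 104.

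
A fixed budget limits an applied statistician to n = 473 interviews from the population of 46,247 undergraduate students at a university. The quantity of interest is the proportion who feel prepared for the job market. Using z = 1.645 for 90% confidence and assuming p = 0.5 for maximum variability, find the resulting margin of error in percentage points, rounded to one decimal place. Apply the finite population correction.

3.8

Finite-population factor: (N−n)/(N−1) = (46247−473)/(46247−1) = 0.9898.
SE(p̂) = √[p(1−p)/n · (N−n)/(N−1)] = √[0.2500/473 × 0.9898] = 0.02287.
E = z × SE = 1.645 × 0.02287 = 0.03763 ≈ 3.8 percentage points.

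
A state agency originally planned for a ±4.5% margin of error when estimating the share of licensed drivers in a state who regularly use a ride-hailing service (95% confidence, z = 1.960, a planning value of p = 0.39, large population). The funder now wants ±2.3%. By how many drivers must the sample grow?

At ±4.5%: n = 1.960² × 0.2379 / 0.045² ≈ 451.32 → 452.
At ±2.3%: n = 1.960² × 0.2379 / 0.023² ≈ 1727.63 → 1728.
Additional respondents: 1728 − 452 = 1276.

1276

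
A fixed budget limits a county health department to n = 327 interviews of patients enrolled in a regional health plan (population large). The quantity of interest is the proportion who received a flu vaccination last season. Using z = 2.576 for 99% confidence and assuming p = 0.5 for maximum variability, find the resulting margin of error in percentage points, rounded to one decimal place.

7.1

SE(p̂) = √[p(1−p)/n] = √[0.2500/327] = 0.02765.
E = z × SE = 2.576 × 0.02765 = 0.07123, or 7.1 percentage points.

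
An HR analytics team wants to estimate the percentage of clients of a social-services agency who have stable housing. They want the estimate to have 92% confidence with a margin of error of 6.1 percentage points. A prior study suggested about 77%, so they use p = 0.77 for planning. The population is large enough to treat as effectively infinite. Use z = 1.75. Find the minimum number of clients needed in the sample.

With p = 0.77, p(1−p) = 0.1771.
n = z²·p(1−p)/E² = 1.75² × 0.1771 / 0.061² = 3.0625 × 0.1771 / 0.003721 ≈ 145.76.
Rounding up gives n = 146.

146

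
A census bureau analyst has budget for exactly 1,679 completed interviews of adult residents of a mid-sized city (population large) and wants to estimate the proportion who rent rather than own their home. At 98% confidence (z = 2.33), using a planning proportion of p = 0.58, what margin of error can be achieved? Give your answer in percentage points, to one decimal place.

2.8

SE(p̂) = √[p(1−p)/n] = √[0.2436/1679] = 0.01205.
E = z × SE = 2.33 × 0.01205 = 0.02807, or 2.8 percentage points.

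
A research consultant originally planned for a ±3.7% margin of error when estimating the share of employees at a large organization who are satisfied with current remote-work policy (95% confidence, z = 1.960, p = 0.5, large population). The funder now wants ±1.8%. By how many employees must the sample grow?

At ±3.7%: n = 1.960² × 0.2500 / 0.037² ≈ 701.53 → 702.
At ±1.8%: n = 1.960² × 0.2500 / 0.018² ≈ 2964.20 → 2965.
Additional respondents: 2965 − 702 = 2263.

2263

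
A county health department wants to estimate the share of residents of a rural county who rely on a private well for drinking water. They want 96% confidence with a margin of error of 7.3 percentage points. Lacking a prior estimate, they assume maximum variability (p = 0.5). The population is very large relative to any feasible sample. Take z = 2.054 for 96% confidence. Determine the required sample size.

With p = 0.5, p(1−p) = 0.25.
n = z²·p(1−p)/E² = 2.054² × 0.2500 / 0.073² = 4.2189 × 0.2500 / 0.005329 ≈ 197.92.
Rounding up gives n = 198.

198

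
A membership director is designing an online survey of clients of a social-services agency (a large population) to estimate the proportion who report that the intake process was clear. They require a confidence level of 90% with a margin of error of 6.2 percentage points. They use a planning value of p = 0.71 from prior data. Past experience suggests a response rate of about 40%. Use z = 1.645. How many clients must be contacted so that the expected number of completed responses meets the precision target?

Completed interviews needed: n₀ = 1.645² × 0.2059 / 0.062² ≈ 144.95 → 145.
At a 40% response rate, contacts needed = 145 / 0.40 ≈ 362.50 → 363.

363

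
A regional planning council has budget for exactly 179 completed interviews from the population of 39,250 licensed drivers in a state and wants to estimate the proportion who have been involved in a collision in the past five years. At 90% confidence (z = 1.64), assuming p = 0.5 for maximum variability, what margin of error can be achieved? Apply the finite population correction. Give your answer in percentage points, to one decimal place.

6.1

Finite-population factor: (N−n)/(N−1) = (39250−179)/(39250−1) = 0.9955.
SE(p̂) = √[p(1−p)/n · (N−n)/(N−1)] = √[0.2500/179 × 0.9955] = 0.03729.
E = z × SE = 1.64 × 0.03729 = 0.06115 ≈ 6.1 percentage points.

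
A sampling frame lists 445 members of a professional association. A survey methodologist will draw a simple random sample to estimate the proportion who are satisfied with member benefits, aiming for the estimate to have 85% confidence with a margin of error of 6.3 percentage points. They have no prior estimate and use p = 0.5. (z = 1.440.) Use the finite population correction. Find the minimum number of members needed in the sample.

Unadjusted: n₀ = 1.440² × 0.50 × 0.50 / 0.063² ≈ 130.61, so n₀ = 131.
Finite population correction with N = 445: n = n₀ / (1 + (n₀−1)/N) = 131 / (1 + 130/445) = 131 / 1.2921 ≈ 101.38.
Rounding up, n = 102.

102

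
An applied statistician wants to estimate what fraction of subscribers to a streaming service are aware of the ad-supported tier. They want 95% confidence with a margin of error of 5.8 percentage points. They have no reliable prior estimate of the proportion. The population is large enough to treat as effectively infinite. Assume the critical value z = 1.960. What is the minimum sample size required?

With no prior estimate, use p = 0.5, giving p(1−p) = 0.25.
n = z²·p(1−p)/E² = 1.960² × 0.2500 / 0.058² = 3.8416 × 0.2500 / 0.003364 ≈ 285.49.
Rounding up gives n = 286.

286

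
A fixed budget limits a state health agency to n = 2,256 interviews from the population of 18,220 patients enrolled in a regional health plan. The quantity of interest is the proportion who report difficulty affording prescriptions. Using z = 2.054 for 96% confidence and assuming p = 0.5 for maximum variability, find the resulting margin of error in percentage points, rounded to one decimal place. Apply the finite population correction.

2.0

Finite-population factor: (N−n)/(N−1) = (18220−2256)/(18220−1) = 0.8762.
SE(p̂) = √[p(1−p)/n · (N−n)/(N−1)] = √[0.2500/2256 × 0.8762] = 0.00985.
E = z × SE = 2.054 × 0.00985 = 0.02024 ≈ 2.0 percentage points.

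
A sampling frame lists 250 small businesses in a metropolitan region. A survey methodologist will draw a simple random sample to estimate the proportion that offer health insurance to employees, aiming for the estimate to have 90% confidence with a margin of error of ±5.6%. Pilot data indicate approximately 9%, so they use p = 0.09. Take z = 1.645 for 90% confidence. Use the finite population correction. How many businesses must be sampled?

Unadjusted: n₀ = 1.645² × 0.09 × 0.91 / 0.056² ≈ 70.67, so n₀ = 71.
Finite population correction with N = 250: n = n₀ / (1 + (n₀−1)/N) = 71 / (1 + 70/250) = 71 / 1.2800 ≈ 55.47.
Rounding up, n = 56.

56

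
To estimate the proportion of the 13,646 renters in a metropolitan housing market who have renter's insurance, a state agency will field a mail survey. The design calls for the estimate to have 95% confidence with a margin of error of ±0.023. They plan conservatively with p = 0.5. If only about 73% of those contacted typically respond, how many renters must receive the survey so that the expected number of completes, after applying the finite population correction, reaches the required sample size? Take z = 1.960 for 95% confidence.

2196

Completed interviews needed (unadjusted): n₀ = 1.960² × 0.2500 / 0.023² ≈ 1815.50 → 1816.
FPC for N = 13,646: n = 1816 / (1 + 1815/13646) = 1816 / 1.1330 ≈ 1602.82 → 1603.
At a 73% response rate, contacts needed = 1603 / 0.73 ≈ 2195.89 → 2196.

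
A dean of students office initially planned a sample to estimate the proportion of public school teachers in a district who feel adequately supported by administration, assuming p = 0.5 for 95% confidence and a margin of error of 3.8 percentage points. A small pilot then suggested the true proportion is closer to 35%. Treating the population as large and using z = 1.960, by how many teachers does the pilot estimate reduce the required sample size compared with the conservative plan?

Conservative (p = 0.5): n = 1.960² × 0.25 / 0.038² ≈ 665.10 → 666.
Using p = 0.35: p(1−p) = 0.2275, so n = 1.960² × 0.2275 / 0.038² ≈ 605.24 → 606.
Reduction: 666 − 606 = 60.

60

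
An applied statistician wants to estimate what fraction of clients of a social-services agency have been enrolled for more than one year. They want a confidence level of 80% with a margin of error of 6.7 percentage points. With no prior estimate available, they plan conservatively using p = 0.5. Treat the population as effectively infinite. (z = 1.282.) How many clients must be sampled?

With p = 0.5, p(1−p) = 0.25.
n = z²·p(1−p)/E² = 1.282² × 0.2500 / 0.067² = 1.6435 × 0.2500 / 0.004489 ≈ 91.53.
Rounding up gives n = 92.

92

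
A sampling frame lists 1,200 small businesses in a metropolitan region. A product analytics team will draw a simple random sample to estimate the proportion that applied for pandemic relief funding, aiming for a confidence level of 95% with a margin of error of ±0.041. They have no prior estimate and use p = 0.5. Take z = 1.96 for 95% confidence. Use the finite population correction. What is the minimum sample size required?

388

Unadjusted: n₀ = 1.96² × 0.50 × 0.50 / 0.041² ≈ 571.33, so n₀ = 572.
Finite population correction with N = 1,200: n = n₀ / (1 + (n₀−1)/N) = 572 / (1 + 571/1200) = 572 / 1.4758 ≈ 387.58.
Rounding up, n = 388.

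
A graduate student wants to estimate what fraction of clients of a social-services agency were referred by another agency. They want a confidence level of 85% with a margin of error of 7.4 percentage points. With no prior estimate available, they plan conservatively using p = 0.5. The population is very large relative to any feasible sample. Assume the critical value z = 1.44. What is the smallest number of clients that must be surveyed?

With p = 0.5, p(1−p) = 0.25.
n = z²·p(1−p)/E² = 1.44² × 0.2500 / 0.074² = 2.0736 × 0.2500 / 0.005476 ≈ 94.67.
Rounding up gives n = 95.

95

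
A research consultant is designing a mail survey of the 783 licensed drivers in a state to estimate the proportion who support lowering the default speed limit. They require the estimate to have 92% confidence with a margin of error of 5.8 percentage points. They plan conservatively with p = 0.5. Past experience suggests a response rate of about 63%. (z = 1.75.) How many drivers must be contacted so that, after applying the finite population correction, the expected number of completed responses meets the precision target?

Completed interviews needed (unadjusted): n₀ = 1.75² × 0.2500 / 0.058² ≈ 227.59 → 228.
FPC for N = 783: n = 228 / (1 + 227/783) = 228 / 1.2899 ≈ 176.76 → 177.
At a 63% response rate, contacts needed = 177 / 0.63 ≈ 280.95 → 281.

281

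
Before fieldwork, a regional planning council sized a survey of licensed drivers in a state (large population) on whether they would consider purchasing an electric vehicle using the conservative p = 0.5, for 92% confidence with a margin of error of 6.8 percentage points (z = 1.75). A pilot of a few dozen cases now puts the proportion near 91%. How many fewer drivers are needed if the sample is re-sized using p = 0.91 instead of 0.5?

Conservative (p = 0.5): n = 1.75² × 0.25 / 0.068² ≈ 165.58 → 166.
Using p = 0.91: p(1−p) = 0.0819, so n = 1.75² × 0.0819 / 0.068² ≈ 54.24 → 55.
Reduction: 166 − 55 = 111.

111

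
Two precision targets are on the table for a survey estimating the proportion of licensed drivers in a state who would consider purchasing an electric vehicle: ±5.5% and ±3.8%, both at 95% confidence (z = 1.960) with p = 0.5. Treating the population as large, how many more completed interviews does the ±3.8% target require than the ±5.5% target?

348

At ±5.5%: n = 1.960² × 0.2500 / 0.055² ≈ 317.49 → 318.
At ±3.8%: n = 1.960² × 0.2500 / 0.038² ≈ 665.10 → 666.
Additional respondents: 666 − 318 = 348.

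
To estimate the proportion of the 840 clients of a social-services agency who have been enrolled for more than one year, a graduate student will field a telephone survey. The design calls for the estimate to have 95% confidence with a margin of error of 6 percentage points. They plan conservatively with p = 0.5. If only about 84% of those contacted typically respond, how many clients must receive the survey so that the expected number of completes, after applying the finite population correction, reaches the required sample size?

For 95% confidence, z = 1.96.
Completed interviews needed (unadjusted): n₀ = 1.96² × 0.2500 / 0.060² ≈ 266.78 → 267.
FPC for N = 840: n = 267 / (1 + 266/840) = 267 / 1.3167 ≈ 202.78 → 203.
At an 84% response rate, contacts needed = 203 / 0.84 ≈ 241.67 → 242.

242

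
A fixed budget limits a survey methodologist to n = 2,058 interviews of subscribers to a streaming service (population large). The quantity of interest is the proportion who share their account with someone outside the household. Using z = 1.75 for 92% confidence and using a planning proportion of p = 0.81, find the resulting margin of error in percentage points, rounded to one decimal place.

SE(p̂) = √[p(1−p)/n] = √[0.1539/2058] = 0.00865.
E = z × SE = 1.75 × 0.00865 = 0.01513, or 1.5 percentage points.

1.5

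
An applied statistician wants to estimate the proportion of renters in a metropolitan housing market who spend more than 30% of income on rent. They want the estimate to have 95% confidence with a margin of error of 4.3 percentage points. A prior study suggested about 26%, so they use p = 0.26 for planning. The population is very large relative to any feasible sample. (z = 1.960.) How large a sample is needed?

With p = 0.26, p(1−p) = 0.1924.
n = z²·p(1−p)/E² = 1.960² × 0.1924 / 0.043² = 3.8416 × 0.1924 / 0.001849 ≈ 399.74.
Rounding up gives n = 400.

400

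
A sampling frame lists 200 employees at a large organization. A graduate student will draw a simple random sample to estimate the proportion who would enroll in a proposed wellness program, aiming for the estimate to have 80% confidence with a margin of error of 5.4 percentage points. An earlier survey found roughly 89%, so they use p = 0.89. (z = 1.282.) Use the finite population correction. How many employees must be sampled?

Unadjusted: n₀ = 1.282² × 0.89 × 0.11 / 0.054² ≈ 55.18, so n₀ = 56.
Finite population correction with N = 200: n = n₀ / (1 + (n₀−1)/N) = 56 / (1 + 55/200) = 56 / 1.2750 ≈ 43.92.
Rounding up, n = 44.

44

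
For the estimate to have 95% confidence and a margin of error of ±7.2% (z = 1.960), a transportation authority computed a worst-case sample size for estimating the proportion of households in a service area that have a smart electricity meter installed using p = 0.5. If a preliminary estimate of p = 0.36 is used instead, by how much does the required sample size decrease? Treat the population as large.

15

Conservative (p = 0.5): n = 1.960² × 0.25 / 0.072² ≈ 185.26 → 186.
Using p = 0.36: p(1−p) = 0.2304, so n = 1.960² × 0.2304 / 0.072² ≈ 170.74 → 171.
Reduction: 186 − 171 = 15.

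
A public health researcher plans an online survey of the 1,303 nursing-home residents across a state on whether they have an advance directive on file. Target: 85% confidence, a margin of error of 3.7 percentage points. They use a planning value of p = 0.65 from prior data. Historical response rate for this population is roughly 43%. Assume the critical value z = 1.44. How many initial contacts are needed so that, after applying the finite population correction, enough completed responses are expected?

635

Completed interviews needed (unadjusted): n₀ = 1.44² × 0.2275 / 0.037² ≈ 344.59 → 345.
FPC for N = 1,303: n = 345 / (1 + 344/1303) = 345 / 1.2640 ≈ 272.94 → 273.
At a 43% response rate, contacts needed = 273 / 0.43 ≈ 634.88 → 635.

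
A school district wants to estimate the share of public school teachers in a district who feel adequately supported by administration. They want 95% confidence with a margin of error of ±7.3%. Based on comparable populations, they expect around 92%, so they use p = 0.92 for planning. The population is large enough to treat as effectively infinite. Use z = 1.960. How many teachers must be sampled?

54

With p = 0.92, p(1−p) = 0.0736.
n = z²·p(1−p)/E² = 1.960² × 0.0736 / 0.073² = 3.8416 × 0.0736 / 0.005329 ≈ 53.06.
Rounding up gives n = 54.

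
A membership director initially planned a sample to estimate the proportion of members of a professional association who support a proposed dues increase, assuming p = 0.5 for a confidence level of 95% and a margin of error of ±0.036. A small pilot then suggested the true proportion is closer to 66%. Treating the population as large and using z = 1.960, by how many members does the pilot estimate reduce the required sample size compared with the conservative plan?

76

Conservative (p = 0.5): n = 1.960² × 0.25 / 0.036² ≈ 741.05 → 742.
Using p = 0.66: p(1−p) = 0.2244, so n = 1.960² × 0.2244 / 0.036² ≈ 665.17 → 666.
Reduction: 742 − 666 = 76.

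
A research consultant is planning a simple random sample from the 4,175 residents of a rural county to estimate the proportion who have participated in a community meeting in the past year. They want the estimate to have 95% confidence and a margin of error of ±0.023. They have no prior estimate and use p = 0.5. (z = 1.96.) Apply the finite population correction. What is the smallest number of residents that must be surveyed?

1266

Unadjusted: n₀ = 1.96² × 0.50 × 0.50 / 0.023² ≈ 1815.50, so n₀ = 1816.
Finite population correction with N = 4,175: n = n₀ / (1 + (n₀−1)/N) = 1816 / (1 + 1815/4175) = 1816 / 1.4347 ≈ 1265.74.
Rounding up, n = 1266.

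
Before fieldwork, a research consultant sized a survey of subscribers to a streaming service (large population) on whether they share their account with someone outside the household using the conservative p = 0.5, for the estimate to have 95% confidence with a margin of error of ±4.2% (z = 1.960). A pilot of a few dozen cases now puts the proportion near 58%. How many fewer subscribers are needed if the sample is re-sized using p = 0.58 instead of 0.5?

14

Conservative (p = 0.5): n = 1.960² × 0.25 / 0.042² ≈ 544.44 → 545.
Using p = 0.58: p(1−p) = 0.2436, so n = 1.960² × 0.2436 / 0.042² ≈ 530.51 → 531.
Reduction: 545 − 531 = 14.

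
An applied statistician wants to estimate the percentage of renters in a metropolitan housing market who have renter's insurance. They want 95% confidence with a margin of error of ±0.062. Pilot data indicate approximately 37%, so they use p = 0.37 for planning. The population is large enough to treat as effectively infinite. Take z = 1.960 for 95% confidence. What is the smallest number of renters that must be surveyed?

233

With p = 0.37, p(1−p) = 0.2331.
n = z²·p(1−p)/E² = 1.960² × 0.2331 / 0.062² = 3.8416 × 0.2331 / 0.003844 ≈ 232.95.
Rounding up gives n = 233.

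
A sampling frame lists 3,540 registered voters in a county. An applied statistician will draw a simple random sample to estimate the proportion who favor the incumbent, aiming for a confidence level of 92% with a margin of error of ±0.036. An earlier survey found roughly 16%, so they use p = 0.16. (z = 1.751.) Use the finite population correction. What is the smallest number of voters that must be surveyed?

Unadjusted: n₀ = 1.751² × 0.16 × 0.84 / 0.036² ≈ 317.96, so n₀ = 318.
Finite population correction with N = 3,540: n = n₀ / (1 + (n₀−1)/N) = 318 / (1 + 317/3540) = 318 / 1.0895 ≈ 291.86.
Rounding up, n = 292.

292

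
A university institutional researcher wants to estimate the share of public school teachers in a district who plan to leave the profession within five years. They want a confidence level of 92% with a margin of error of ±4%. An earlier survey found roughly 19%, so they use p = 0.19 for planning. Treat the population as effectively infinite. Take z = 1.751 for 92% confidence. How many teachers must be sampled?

295

With p = 0.19, p(1−p) = 0.1539.
n = z²·p(1−p)/E² = 1.751² × 0.1539 / 0.040² = 3.0660 × 0.1539 / 0.001600 ≈ 294.91.
Rounding up gives n = 295.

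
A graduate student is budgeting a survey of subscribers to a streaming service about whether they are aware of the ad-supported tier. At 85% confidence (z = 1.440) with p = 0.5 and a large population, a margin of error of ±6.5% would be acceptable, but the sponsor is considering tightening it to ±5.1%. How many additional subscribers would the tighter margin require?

At ±6.5%: n = 1.440² × 0.2500 / 0.065² ≈ 122.70 → 123.
At ±5.1%: n = 1.440² × 0.2500 / 0.051² ≈ 199.31 → 200.
Additional respondents: 200 − 123 = 77.

77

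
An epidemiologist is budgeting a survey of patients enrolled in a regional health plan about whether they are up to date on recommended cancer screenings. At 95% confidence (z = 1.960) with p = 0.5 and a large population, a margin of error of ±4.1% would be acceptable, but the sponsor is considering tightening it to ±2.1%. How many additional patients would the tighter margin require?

At ±4.1%: n = 1.960² × 0.2500 / 0.041² ≈ 571.33 → 572.
At ±2.1%: n = 1.960² × 0.2500 / 0.021² ≈ 2177.78 → 2178.
Additional respondents: 2178 − 572 = 1606.

1606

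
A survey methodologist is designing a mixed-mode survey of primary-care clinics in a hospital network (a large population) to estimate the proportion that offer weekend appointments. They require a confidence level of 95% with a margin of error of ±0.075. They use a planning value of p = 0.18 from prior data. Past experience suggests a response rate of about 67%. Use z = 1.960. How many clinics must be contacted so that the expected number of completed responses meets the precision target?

151

Completed interviews needed: n₀ = 1.960² × 0.1476 / 0.075² ≈ 100.80 → 101.
At a 67% response rate, contacts needed = 101 / 0.67 ≈ 150.75 → 151.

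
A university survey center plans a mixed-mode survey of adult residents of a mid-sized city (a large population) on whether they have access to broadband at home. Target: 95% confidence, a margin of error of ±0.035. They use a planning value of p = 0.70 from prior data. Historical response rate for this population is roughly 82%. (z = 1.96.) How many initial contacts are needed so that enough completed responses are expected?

Completed interviews needed: n₀ = 1.96² × 0.2100 / 0.035² ≈ 658.56 → 659.
At an 82% response rate, contacts needed = 659 / 0.82 ≈ 803.66 → 804.

804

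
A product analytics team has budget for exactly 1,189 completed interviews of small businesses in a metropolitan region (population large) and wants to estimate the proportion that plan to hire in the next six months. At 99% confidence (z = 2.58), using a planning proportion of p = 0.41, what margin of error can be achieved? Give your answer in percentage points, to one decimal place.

3.7

SE(p̂) = √[p(1−p)/n] = √[0.2419/1189] = 0.01426.
E = z × SE = 2.58 × 0.01426 = 0.03680, or 3.7 percentage points.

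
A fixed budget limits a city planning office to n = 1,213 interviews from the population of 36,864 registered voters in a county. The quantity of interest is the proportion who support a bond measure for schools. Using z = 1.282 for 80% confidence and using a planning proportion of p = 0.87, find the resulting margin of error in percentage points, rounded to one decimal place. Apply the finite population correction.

1.2

Finite-population factor: (N−n)/(N−1) = (36864−1213)/(36864−1) = 0.9671.
SE(p̂) = √[p(1−p)/n · (N−n)/(N−1)] = √[0.1131/1213 × 0.9671] = 0.00950.
E = z × SE = 1.282 × 0.00950 = 0.01217 ≈ 1.2 percentage points.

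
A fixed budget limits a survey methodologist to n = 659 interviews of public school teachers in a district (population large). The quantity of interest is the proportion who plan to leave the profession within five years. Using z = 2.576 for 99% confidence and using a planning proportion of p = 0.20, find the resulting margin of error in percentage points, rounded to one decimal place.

4.0

SE(p̂) = √[p(1−p)/n] = √[0.1600/659] = 0.01558.
E = z × SE = 2.576 × 0.01558 = 0.04014, or 4.0 percentage points.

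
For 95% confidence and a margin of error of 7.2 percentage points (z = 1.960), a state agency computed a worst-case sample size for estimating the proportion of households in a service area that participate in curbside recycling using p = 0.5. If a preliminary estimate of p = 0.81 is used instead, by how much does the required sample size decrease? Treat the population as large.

Conservative (p = 0.5): n = 1.960² × 0.25 / 0.072² ≈ 185.26 → 186.
Using p = 0.81: p(1−p) = 0.1539, so n = 1.960² × 0.1539 / 0.072² ≈ 114.05 → 115.
Reduction: 186 − 115 = 71.

71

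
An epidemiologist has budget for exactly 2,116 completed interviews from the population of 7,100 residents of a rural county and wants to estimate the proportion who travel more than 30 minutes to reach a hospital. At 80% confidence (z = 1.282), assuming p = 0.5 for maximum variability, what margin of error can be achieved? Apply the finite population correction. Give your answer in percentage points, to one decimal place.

Finite-population factor: (N−n)/(N−1) = (7100−2116)/(7100−1) = 0.7021.
SE(p̂) = √[p(1−p)/n · (N−n)/(N−1)] = √[0.2500/2116 × 0.7021] = 0.00911.
E = z × SE = 1.282 × 0.00911 = 0.01168 ≈ 1.2 percentage points.

1.2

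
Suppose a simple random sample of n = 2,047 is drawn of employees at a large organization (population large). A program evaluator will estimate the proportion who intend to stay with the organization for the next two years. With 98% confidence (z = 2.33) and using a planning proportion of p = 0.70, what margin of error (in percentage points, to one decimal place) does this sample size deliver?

SE(p̂) = √[p(1−p)/n] = √[0.2100/2047] = 0.01013.
E = z × SE = 2.33 × 0.01013 = 0.02360, or 2.4 percentage points.

2.4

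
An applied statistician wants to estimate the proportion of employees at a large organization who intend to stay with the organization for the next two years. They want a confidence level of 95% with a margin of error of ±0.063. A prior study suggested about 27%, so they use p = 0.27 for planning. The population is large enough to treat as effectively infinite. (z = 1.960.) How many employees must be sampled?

With p = 0.27, p(1−p) = 0.1971.
n = z²·p(1−p)/E² = 1.960² × 0.1971 / 0.063² = 3.8416 × 0.1971 / 0.003969 ≈ 190.77.
Rounding up gives n = 191.

191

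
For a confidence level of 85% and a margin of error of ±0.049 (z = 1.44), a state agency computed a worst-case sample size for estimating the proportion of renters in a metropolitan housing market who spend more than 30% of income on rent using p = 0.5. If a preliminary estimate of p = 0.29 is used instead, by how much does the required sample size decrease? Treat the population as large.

Conservative (p = 0.5): n = 1.44² × 0.25 / 0.049² ≈ 215.91 → 216.
Using p = 0.29: p(1−p) = 0.2059, so n = 1.44² × 0.2059 / 0.049² ≈ 177.82 → 178.
Reduction: 216 − 178 = 38.

38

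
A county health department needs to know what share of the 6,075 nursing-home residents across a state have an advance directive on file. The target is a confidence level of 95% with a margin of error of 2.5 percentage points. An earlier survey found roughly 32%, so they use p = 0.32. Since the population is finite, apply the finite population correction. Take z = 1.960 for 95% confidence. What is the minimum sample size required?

1097

Unadjusted: n₀ = 1.960² × 0.32 × 0.68 / 0.025² ≈ 1337.49, so n₀ = 1338.
Finite population correction with N = 6,075: n = n₀ / (1 + (n₀−1)/N) = 1338 / (1 + 1337/6075) = 1338 / 1.2201 ≈ 1096.65.
Rounding up, n = 1097.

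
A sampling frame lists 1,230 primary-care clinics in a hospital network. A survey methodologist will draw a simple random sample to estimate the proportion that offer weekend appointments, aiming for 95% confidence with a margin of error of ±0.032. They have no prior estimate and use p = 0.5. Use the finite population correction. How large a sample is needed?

For 95% confidence, z = 1.96.
Unadjusted: n₀ = 1.96² × 0.50 × 0.50 / 0.032² ≈ 937.89, so n₀ = 938.
Finite population correction with N = 1,230: n = n₀ / (1 + (n₀−1)/N) = 938 / (1 + 937/1230) = 938 / 1.7618 ≈ 532.41.
Rounding up, n = 533.

533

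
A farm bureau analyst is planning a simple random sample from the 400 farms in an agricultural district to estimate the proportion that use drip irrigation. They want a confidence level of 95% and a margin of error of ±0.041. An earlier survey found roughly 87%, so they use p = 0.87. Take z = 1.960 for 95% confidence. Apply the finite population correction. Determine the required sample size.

Unadjusted: n₀ = 1.960² × 0.87 × 0.13 / 0.041² ≈ 258.47, so n₀ = 259.
Finite population correction with N = 400: n = n₀ / (1 + (n₀−1)/N) = 259 / (1 + 258/400) = 259 / 1.6450 ≈ 157.45.
Rounding up, n = 158.

158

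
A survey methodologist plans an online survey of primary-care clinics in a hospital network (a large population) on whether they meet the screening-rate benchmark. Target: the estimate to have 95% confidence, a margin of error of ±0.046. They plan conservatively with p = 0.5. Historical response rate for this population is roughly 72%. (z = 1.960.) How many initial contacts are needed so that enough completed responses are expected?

Completed interviews needed: n₀ = 1.960² × 0.2500 / 0.046² ≈ 453.88 → 454.
At a 72% response rate, contacts needed = 454 / 0.72 ≈ 630.56 → 631.

631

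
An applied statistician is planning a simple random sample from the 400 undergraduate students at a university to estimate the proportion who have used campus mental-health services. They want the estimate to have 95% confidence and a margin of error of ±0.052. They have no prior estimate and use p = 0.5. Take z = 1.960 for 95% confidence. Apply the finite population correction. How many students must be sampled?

Unadjusted: n₀ = 1.960² × 0.50 × 0.50 / 0.052² ≈ 355.18, so n₀ = 356.
Finite population correction with N = 400: n = n₀ / (1 + (n₀−1)/N) = 356 / (1 + 355/400) = 356 / 1.8875 ≈ 188.61.
Rounding up, n = 189.

189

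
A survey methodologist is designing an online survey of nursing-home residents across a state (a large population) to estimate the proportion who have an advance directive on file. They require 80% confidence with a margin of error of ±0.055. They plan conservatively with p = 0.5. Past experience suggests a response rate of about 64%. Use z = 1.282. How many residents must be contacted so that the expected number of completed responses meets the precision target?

Completed interviews needed: n₀ = 1.282² × 0.2500 / 0.055² ≈ 135.83 → 136.
At a 64% response rate, contacts needed = 136 / 0.64 ≈ 212.50 → 213.

213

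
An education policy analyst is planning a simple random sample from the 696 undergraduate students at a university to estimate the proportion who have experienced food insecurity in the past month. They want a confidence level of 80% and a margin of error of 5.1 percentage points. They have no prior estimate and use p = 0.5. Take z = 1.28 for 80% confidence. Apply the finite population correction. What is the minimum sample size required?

129

Unadjusted: n₀ = 1.28² × 0.50 × 0.50 / 0.051² ≈ 157.48, so n₀ = 158.
Finite population correction with N = 696: n = n₀ / (1 + (n₀−1)/N) = 158 / (1 + 157/696) = 158 / 1.2256 ≈ 128.92.
Rounding up, n = 129.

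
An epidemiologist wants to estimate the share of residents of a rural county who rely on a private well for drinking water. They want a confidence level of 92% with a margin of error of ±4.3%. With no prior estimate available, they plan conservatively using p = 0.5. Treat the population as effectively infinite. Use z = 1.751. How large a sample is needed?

With p = 0.5, p(1−p) = 0.25.
n = z²·p(1−p)/E² = 1.751² × 0.2500 / 0.043² = 3.0660 × 0.2500 / 0.001849 ≈ 414.55.
Rounding up gives n = 415.

415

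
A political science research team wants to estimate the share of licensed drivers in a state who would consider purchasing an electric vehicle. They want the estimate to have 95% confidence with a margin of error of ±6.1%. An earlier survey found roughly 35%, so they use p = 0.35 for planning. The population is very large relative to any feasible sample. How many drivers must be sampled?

For 95% confidence, z = 1.96.
With p = 0.35, p(1−p) = 0.2275.
n = z²·p(1−p)/E² = 1.96² × 0.2275 / 0.061² = 3.8416 × 0.2275 / 0.003721 ≈ 234.87.
Rounding up gives n = 235.

235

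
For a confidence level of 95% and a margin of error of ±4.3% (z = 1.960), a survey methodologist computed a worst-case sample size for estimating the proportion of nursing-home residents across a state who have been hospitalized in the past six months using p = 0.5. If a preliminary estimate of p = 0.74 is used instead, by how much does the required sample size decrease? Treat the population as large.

120

Conservative (p = 0.5): n = 1.960² × 0.25 / 0.043² ≈ 519.42 → 520.
Using p = 0.74: p(1−p) = 0.1924, so n = 1.960² × 0.1924 / 0.043² ≈ 399.74 → 400.
Reduction: 520 − 400 = 120.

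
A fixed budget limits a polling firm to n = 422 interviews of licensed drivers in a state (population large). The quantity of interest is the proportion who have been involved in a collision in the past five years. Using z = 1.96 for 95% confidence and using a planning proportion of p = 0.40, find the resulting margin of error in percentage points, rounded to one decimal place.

SE(p̂) = √[p(1−p)/n] = √[0.2400/422] = 0.02385.
E = z × SE = 1.96 × 0.02385 = 0.04674, or 4.7 percentage points.

4.7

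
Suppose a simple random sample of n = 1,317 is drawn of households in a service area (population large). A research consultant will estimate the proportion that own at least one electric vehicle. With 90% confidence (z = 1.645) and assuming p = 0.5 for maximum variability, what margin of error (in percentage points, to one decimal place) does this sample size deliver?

2.3

SE(p̂) = √[p(1−p)/n] = √[0.2500/1317] = 0.01378.
E = z × SE = 1.645 × 0.01378 = 0.02266, or 2.3 percentage points.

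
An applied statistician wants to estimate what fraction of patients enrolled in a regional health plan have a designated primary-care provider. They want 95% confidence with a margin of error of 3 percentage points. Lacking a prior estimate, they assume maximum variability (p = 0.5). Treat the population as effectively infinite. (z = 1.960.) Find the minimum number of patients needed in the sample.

With p = 0.5, p(1−p) = 0.25.
n = z²·p(1−p)/E² = 1.960² × 0.2500 / 0.030² = 3.8416 × 0.2500 / 0.000900 ≈ 1067.11.
Rounding up gives n = 1068.

1068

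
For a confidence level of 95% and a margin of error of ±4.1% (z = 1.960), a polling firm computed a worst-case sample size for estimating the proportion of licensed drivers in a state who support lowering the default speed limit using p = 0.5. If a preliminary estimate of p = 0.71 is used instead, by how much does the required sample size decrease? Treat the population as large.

Conservative (p = 0.5): n = 1.960² × 0.25 / 0.041² ≈ 571.33 → 572.
Using p = 0.71: p(1−p) = 0.2059, so n = 1.960² × 0.2059 / 0.041² ≈ 470.54 → 471.
Reduction: 572 − 471 = 101.

101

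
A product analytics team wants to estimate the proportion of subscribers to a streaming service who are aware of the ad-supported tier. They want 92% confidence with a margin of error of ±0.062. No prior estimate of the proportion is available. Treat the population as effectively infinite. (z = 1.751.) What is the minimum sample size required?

With no prior estimate, use p = 0.5, giving p(1−p) = 0.25.
n = z²·p(1−p)/E² = 1.751² × 0.2500 / 0.062² = 3.0660 × 0.2500 / 0.003844 ≈ 199.40.
Rounding up gives n = 200.

200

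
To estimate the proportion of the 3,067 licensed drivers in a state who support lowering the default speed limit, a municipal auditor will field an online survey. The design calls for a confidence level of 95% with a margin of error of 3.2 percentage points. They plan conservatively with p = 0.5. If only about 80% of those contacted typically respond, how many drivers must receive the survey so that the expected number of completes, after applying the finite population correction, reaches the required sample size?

For 95% confidence, z = 1.96.
Completed interviews needed (unadjusted): n₀ = 1.96² × 0.2500 / 0.032² ≈ 937.89 → 938.
FPC for N = 3,067: n = 938 / (1 + 937/3067) = 938 / 1.3055 ≈ 718.49 → 719.
At an 80% response rate, contacts needed = 719 / 0.80 ≈ 898.75 → 899.

899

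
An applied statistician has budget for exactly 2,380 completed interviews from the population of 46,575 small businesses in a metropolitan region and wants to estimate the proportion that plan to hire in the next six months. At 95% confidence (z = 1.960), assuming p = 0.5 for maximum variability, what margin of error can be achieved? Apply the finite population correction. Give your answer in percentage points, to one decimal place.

2.0

Finite-population factor: (N−n)/(N−1) = (46575−2380)/(46575−1) = 0.9489.
SE(p̂) = √[p(1−p)/n · (N−n)/(N−1)] = √[0.2500/2380 × 0.9489] = 0.00998.
E = z × SE = 1.960 × 0.00998 = 0.01957 ≈ 2.0 percentage points.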